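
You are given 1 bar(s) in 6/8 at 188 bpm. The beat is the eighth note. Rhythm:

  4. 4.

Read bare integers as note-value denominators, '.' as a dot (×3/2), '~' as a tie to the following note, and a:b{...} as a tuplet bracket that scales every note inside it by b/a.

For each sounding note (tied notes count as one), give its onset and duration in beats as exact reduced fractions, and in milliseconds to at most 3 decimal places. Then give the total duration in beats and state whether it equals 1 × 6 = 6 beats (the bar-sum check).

1) 0.0ms=0b +957.447ms=3b
2) 957.447ms=3b +957.447ms=3b
Σ=6b of 6 (188bpm 6/8) — PASS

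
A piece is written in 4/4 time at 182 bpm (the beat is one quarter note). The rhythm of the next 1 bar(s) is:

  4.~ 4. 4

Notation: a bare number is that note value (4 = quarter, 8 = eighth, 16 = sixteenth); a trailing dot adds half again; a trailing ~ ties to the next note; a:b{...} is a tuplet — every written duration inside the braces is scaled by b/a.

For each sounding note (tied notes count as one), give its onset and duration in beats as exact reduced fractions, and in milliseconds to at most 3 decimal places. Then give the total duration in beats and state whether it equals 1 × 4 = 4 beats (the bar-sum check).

1) 0.0ms=0b +989.011ms=3b
2) 989.011ms=3b +329.67ms=1b
Σ=4b of 4 (182bpm 4/4) — PASS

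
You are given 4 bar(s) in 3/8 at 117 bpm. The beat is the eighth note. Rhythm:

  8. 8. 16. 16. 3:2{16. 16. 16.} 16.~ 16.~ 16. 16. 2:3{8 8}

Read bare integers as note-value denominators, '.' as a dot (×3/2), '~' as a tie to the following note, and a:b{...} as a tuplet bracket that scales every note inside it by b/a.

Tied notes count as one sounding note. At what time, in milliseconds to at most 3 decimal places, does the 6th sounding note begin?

1. 0.0ms @ 0 + 769.231ms (3/2)
2. 769.231ms @ 3/2 + 769.231ms (3/2)
3. 1538.462ms @ 3 + 384.615ms (3/4)
4. 1923.077ms @ 15/4 + 384.615ms (3/4)
5. 2307.692ms @ 9/2 + 256.41ms (1/2)
6. 2564.103ms @ 5 + 256.41ms (1/2)
7. 2820.513ms @ 11/2 + 256.41ms (1/2)
8. 3076.923ms @ 6 + 1153.846ms (9/4)
9. 4230.769ms @ 33/4 + 384.615ms (3/4)
10. 4615.385ms @ 9 + 769.231ms (3/2)
11. 5384.615ms @ 21/2 + 769.231ms (3/2)

note 6 onset = 5b = 2564.103ms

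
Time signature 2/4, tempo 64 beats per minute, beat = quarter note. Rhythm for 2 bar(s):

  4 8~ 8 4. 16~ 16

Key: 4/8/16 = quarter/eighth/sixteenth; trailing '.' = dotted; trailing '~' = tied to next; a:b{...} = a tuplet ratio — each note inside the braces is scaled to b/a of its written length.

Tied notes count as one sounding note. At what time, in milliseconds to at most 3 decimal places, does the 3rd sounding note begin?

1. 0.0ms @ 0 + 937.5ms (1)
2. 937.5ms @ 1 + 937.5ms (1)
3. 1875.0ms @ 2 + 1406.25ms (3/2)
4. 3281.25ms @ 7/2 + 468.75ms (1/2)

note 3 onset = 2b = 1875.0ms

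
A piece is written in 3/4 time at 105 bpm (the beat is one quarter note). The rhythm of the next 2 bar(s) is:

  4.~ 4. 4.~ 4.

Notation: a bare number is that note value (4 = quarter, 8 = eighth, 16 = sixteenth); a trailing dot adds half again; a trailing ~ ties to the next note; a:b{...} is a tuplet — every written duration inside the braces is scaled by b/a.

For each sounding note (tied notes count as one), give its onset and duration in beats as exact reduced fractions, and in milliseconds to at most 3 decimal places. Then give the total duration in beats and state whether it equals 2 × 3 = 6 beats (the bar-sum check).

1) 0.0ms=0b +1714.286ms=3b
2) 1714.286ms=3b +1714.286ms=3b
Σ=6b of 6 (105bpm 3/4) — PASS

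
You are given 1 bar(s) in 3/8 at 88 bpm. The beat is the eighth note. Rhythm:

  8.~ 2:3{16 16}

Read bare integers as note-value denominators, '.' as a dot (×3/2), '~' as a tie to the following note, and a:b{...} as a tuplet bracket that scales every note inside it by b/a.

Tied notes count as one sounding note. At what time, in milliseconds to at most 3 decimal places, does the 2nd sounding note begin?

1. 0.0ms @ 0 + 1534.091ms (9/4)
2. 1534.091ms @ 9/4 + 511.364ms (3/4)

note 2 onset = 9/4b = 1534.091ms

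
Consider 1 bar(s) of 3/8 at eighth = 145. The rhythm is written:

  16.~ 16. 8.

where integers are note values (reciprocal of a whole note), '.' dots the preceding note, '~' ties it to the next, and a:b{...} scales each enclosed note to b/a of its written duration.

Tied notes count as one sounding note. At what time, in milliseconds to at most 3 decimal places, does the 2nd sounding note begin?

1. 0.0ms @ 0 + 620.69ms (3/2)
2. 620.69ms @ 3/2 + 620.69ms (3/2)

note 2 onset = 3/2b = 620.69ms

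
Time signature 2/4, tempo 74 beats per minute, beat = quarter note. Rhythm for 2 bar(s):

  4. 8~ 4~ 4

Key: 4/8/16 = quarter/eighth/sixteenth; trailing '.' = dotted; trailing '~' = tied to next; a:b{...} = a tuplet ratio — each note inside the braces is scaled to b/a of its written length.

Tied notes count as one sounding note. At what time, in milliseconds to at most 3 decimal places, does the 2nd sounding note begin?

1. 0.0ms @ 0 + 1216.216ms (3/2)
2. 1216.216ms @ 3/2 + 2027.027ms (5/2)

note 2 onset = 3/2b = 1216.216ms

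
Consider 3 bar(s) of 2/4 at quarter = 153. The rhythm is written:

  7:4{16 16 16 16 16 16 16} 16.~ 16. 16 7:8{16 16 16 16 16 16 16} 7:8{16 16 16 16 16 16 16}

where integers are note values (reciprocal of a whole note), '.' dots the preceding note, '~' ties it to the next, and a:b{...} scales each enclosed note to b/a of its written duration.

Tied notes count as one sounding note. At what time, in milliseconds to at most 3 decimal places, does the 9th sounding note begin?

note 9 onset = 7/4b = 686.275ms

1. 0.0ms @ 0 + 56.022ms (1/7)
2. 56.022ms @ 1/7 + 56.022ms (1/7)
3. 112.045ms @ 2/7 + 56.022ms (1/7)
4. 168.067ms @ 3/7 + 56.022ms (1/7)
5. 224.09ms @ 4/7 + 56.022ms (1/7)
6. 280.112ms @ 5/7 + 56.022ms (1/7)
7. 336.134ms @ 6/7 + 56.022ms (1/7)
8. 392.157ms @ 1 + 294.118ms (3/4)
9. 686.275ms @ 7/4 + 98.039ms (1/4)
10. 784.314ms @ 2 + 112.045ms (2/7)
11. 896.359ms @ 16/7 + 112.045ms (2/7)
12. 1008.403ms @ 18/7 + 112.045ms (2/7)
13. 1120.448ms @ 20/7 + 112.045ms (2/7)
14. 1232.493ms @ 22/7 + 112.045ms (2/7)
15. 1344.538ms @ 24/7 + 112.045ms (2/7)
16. 1456.583ms @ 26/7 + 112.045ms (2/7)
17. 1568.627ms @ 4 + 112.045ms (2/7)
18. 1680.672ms @ 30/7 + 112.045ms (2/7)
19. 1792.717ms @ 32/7 + 112.045ms (2/7)
20. 1904.762ms @ 34/7 + 112.045ms (2/7)
21. 2016.807ms @ 36/7 + 112.045ms (2/7)
22. 2128.852ms @ 38/7 + 112.045ms (2/7)
23. 2240.896ms @ 40/7 + 112.045ms (2/7)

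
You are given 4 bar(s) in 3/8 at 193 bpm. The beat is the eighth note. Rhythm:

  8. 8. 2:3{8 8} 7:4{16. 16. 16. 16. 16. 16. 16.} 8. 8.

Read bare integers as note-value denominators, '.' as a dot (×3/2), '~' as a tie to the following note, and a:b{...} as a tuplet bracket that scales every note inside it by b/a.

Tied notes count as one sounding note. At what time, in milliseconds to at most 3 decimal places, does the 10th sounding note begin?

note 10 onset = 57/7b = 2531.458ms

1. 0.0ms @ 0 + 466.321ms (3/2)
2. 466.321ms @ 3/2 + 466.321ms (3/2)
3. 932.642ms @ 3 + 466.321ms (3/2)
4. 1398.964ms @ 9/2 + 466.321ms (3/2)
5. 1865.285ms @ 6 + 133.235ms (3/7)
6. 1998.52ms @ 45/7 + 133.235ms (3/7)
7. 2131.754ms @ 48/7 + 133.235ms (3/7)
8. 2264.989ms @ 51/7 + 133.235ms (3/7)
9. 2398.224ms @ 54/7 + 133.235ms (3/7)
10. 2531.458ms @ 57/7 + 133.235ms (3/7)
11. 2664.693ms @ 60/7 + 133.235ms (3/7)
12. 2797.927ms @ 9 + 466.321ms (3/2)
13. 3264.249ms @ 21/2 + 466.321ms (3/2)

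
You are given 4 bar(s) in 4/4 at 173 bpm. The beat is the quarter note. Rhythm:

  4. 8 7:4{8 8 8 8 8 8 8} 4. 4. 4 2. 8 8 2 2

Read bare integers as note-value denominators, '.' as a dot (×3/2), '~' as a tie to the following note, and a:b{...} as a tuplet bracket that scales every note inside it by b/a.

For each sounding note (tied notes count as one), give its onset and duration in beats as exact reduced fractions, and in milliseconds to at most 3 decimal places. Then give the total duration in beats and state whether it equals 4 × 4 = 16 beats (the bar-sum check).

1) 0.0ms=0b +520.231ms=3/2b
2) 520.231ms=3/2b +173.41ms=1/2b
3) 693.642ms=2b +99.092ms=2/7b
4) 792.733ms=16/7b +99.092ms=2/7b
5) 891.825ms=18/7b +99.092ms=2/7b
6) 990.917ms=20/7b +99.092ms=2/7b
7) 1090.008ms=22/7b +99.092ms=2/7b
8) 1189.1ms=24/7b +99.092ms=2/7b
9) 1288.192ms=26/7b +99.092ms=2/7b
10) 1387.283ms=4b +520.231ms=3/2b
11) 1907.514ms=11/2b +520.231ms=3/2b
12) 2427.746ms=7b +346.821ms=1b
13) 2774.566ms=8b +1040.462ms=3b
14) 3815.029ms=11b +173.41ms=1/2b
15) 3988.439ms=23/2b +173.41ms=1/2b
16) 4161.85ms=12b +693.642ms=2b
17) 4855.491ms=14b +693.642ms=2b
Σ=16b of 16 (173bpm 4/4) — PASS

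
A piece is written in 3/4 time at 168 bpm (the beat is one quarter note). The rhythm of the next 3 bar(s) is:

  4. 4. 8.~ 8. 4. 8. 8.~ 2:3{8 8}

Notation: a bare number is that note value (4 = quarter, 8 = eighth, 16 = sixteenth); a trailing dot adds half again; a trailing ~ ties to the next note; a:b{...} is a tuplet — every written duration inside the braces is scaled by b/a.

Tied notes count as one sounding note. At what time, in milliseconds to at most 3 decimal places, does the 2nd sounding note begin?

note 2 onset = 3/2b = 535.714ms

1. 0.0ms @ 0 + 535.714ms (3/2)
2. 535.714ms @ 3/2 + 535.714ms (3/2)
3. 1071.429ms @ 3 + 535.714ms (3/2)
4. 1607.143ms @ 9/2 + 535.714ms (3/2)
5. 2142.857ms @ 6 + 267.857ms (3/4)
6. 2410.714ms @ 27/4 + 535.714ms (3/2)
7. 2946.429ms @ 33/4 + 267.857ms (3/4)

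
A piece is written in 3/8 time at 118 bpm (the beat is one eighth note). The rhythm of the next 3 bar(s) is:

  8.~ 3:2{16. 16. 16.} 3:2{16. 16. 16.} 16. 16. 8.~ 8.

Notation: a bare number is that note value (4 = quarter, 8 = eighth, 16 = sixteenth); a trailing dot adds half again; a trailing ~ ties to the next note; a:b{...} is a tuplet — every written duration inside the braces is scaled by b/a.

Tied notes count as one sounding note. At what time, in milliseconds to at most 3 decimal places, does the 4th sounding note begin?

1. 0.0ms @ 0 + 1016.949ms (2)
2. 1016.949ms @ 2 + 254.237ms (1/2)
3. 1271.186ms @ 5/2 + 254.237ms (1/2)
4. 1525.424ms @ 3 + 254.237ms (1/2)
5. 1779.661ms @ 7/2 + 254.237ms (1/2)
6. 2033.898ms @ 4 + 254.237ms (1/2)
7. 2288.136ms @ 9/2 + 381.356ms (3/4)
8. 2669.492ms @ 21/4 + 381.356ms (3/4)
9. 3050.847ms @ 6 + 1525.424ms (3)

note 4 onset = 3b = 1525.424ms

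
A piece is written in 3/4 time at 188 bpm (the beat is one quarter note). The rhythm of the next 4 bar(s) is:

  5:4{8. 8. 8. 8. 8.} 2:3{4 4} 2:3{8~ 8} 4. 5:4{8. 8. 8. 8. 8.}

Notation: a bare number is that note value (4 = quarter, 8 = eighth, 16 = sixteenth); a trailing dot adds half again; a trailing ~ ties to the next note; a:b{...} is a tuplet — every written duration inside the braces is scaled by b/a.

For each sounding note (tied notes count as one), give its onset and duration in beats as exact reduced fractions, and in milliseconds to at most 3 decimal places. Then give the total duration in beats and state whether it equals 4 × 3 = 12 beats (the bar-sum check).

1) 0.0ms=0b +191.489ms=3/5b
2) 191.489ms=3/5b +191.489ms=3/5b
3) 382.979ms=6/5b +191.489ms=3/5b
4) 574.468ms=9/5b +191.489ms=3/5b
5) 765.957ms=12/5b +191.489ms=3/5b
6) 957.447ms=3b +478.723ms=3/2b
7) 1436.17ms=9/2b +478.723ms=3/2b
8) 1914.894ms=6b +478.723ms=3/2b
9) 2393.617ms=15/2b +478.723ms=3/2b
10) 2872.34ms=9b +191.489ms=3/5b
11) 3063.83ms=48/5b +191.489ms=3/5b
12) 3255.319ms=51/5b +191.489ms=3/5b
13) 3446.809ms=54/5b +191.489ms=3/5b
14) 3638.298ms=57/5b +191.489ms=3/5b
Σ=12b of 12 (188bpm 3/4) — PASS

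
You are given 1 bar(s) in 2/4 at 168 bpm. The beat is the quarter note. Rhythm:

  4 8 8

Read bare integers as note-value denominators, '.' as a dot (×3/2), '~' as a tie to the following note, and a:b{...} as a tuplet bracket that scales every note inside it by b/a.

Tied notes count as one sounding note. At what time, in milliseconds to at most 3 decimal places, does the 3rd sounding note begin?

1. 0.0ms @ 0 + 357.143ms (1)
2. 357.143ms @ 1 + 178.571ms (1/2)
3. 535.714ms @ 3/2 + 178.571ms (1/2)

note 3 onset = 3/2b = 535.714ms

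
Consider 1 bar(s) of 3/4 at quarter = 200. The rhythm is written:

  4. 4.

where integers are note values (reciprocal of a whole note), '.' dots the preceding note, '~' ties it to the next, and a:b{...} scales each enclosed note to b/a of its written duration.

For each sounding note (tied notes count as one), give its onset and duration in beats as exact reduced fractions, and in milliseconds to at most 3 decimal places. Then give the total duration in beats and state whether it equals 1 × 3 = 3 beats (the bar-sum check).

1) 0.0ms=0b +450.0ms=3/2b
2) 450.0ms=3/2b +450.0ms=3/2b
Σ=3b of 3 (200bpm 3/4) — PASS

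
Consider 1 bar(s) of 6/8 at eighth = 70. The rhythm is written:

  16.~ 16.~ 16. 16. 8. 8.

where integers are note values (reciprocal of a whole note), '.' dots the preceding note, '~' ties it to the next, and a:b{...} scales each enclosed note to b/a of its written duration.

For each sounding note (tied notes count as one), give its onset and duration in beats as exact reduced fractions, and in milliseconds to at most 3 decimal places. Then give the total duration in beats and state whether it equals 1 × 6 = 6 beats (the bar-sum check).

1) 0.0ms=0b +1928.571ms=9/4b
2) 1928.571ms=9/4b +642.857ms=3/4b
3) 2571.429ms=3b +1285.714ms=3/2b
4) 3857.143ms=9/2b +1285.714ms=3/2b
Σ=6b of 6 (70bpm 6/8) — PASS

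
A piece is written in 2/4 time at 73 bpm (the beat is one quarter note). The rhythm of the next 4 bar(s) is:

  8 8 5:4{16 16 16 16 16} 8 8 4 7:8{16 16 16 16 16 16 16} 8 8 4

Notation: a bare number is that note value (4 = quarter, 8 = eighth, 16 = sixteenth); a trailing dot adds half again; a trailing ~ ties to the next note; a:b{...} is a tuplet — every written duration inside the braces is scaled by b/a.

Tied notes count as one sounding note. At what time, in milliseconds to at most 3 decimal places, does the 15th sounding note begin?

note 15 onset = 36/7b = 4227.006ms

1. 0.0ms @ 0 + 410.959ms (1/2)
2. 410.959ms @ 1/2 + 410.959ms (1/2)
3. 821.918ms @ 1 + 164.384ms (1/5)
4. 986.301ms @ 6/5 + 164.384ms (1/5)
5. 1150.685ms @ 7/5 + 164.384ms (1/5)
6. 1315.068ms @ 8/5 + 164.384ms (1/5)
7. 1479.452ms @ 9/5 + 164.384ms (1/5)
8. 1643.836ms @ 2 + 410.959ms (1/2)
9. 2054.795ms @ 5/2 + 410.959ms (1/2)
10. 2465.753ms @ 3 + 821.918ms (1)
11. 3287.671ms @ 4 + 234.834ms (2/7)
12. 3522.505ms @ 30/7 + 234.834ms (2/7)
13. 3757.339ms @ 32/7 + 234.834ms (2/7)
14. 3992.172ms @ 34/7 + 234.834ms (2/7)
15. 4227.006ms @ 36/7 + 234.834ms (2/7)
16. 4461.84ms @ 38/7 + 234.834ms (2/7)
17. 4696.673ms @ 40/7 + 234.834ms (2/7)
18. 4931.507ms @ 6 + 410.959ms (1/2)
19. 5342.466ms @ 13/2 + 410.959ms (1/2)
20. 5753.425ms @ 7 + 821.918ms (1)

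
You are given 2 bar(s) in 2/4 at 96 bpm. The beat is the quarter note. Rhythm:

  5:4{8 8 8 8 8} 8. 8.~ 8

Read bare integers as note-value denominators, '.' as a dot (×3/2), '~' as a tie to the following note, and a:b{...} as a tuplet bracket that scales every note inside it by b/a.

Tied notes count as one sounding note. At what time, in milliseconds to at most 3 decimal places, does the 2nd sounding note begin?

note 2 onset = 2/5b = 250.0ms

1. 0.0ms @ 0 + 250.0ms (2/5)
2. 250.0ms @ 2/5 + 250.0ms (2/5)
3. 500.0ms @ 4/5 + 250.0ms (2/5)
4. 750.0ms @ 6/5 + 250.0ms (2/5)
5. 1000.0ms @ 8/5 + 250.0ms (2/5)
6. 1250.0ms @ 2 + 468.75ms (3/4)
7. 1718.75ms @ 11/4 + 781.25ms (5/4)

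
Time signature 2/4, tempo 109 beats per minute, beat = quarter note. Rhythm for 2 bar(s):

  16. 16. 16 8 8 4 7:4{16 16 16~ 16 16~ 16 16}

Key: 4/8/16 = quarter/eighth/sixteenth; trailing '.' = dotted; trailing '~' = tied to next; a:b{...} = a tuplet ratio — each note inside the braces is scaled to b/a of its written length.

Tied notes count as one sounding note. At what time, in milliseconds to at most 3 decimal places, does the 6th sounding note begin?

1. 0.0ms @ 0 + 206.422ms (3/8)
2. 206.422ms @ 3/8 + 206.422ms (3/8)
3. 412.844ms @ 3/4 + 137.615ms (1/4)
4. 550.459ms @ 1 + 275.229ms (1/2)
5. 825.688ms @ 3/2 + 275.229ms (1/2)
6. 1100.917ms @ 2 + 550.459ms (1)
7. 1651.376ms @ 3 + 78.637ms (1/7)
8. 1730.013ms @ 22/7 + 78.637ms (1/7)
9. 1808.65ms @ 23/7 + 157.274ms (2/7)
10. 1965.924ms @ 25/7 + 157.274ms (2/7)
11. 2123.198ms @ 27/7 + 78.637ms (1/7)

note 6 onset = 2b = 1100.917ms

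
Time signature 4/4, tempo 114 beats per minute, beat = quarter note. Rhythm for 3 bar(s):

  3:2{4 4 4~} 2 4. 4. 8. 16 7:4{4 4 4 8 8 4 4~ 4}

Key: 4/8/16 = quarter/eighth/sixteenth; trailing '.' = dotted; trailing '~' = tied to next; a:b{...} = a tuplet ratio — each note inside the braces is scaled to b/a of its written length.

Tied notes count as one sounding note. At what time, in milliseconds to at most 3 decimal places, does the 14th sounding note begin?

note 14 onset = 76/7b = 5714.286ms

1. 0.0ms @ 0 + 350.877ms (2/3)
2. 350.877ms @ 2/3 + 350.877ms (2/3)
3. 701.754ms @ 4/3 + 1403.509ms (8/3)
4. 2105.263ms @ 4 + 789.474ms (3/2)
5. 2894.737ms @ 11/2 + 789.474ms (3/2)
6. 3684.211ms @ 7 + 394.737ms (3/4)
7. 4078.947ms @ 31/4 + 131.579ms (1/4)
8. 4210.526ms @ 8 + 300.752ms (4/7)
9. 4511.278ms @ 60/7 + 300.752ms (4/7)
10. 4812.03ms @ 64/7 + 300.752ms (4/7)
11. 5112.782ms @ 68/7 + 150.376ms (2/7)
12. 5263.158ms @ 10 + 150.376ms (2/7)
13. 5413.534ms @ 72/7 + 300.752ms (4/7)
14. 5714.286ms @ 76/7 + 601.504ms (8/7)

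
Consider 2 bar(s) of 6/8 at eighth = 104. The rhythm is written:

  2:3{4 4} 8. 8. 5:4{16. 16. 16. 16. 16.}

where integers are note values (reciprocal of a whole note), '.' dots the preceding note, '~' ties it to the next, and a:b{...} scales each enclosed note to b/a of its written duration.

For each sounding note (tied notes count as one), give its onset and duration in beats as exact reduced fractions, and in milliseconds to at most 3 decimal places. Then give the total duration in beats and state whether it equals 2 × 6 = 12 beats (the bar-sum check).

1) 0.0ms=0b +1730.769ms=3b
2) 1730.769ms=3b +1730.769ms=3b
3) 3461.538ms=6b +865.385ms=3/2b
4) 4326.923ms=15/2b +865.385ms=3/2b
5) 5192.308ms=9b +346.154ms=3/5b
6) 5538.462ms=48/5b +346.154ms=3/5b
7) 5884.615ms=51/5b +346.154ms=3/5b
8) 6230.769ms=54/5b +346.154ms=3/5b
9) 6576.923ms=57/5b +346.154ms=3/5b
Σ=12b of 12 (104bpm 6/8) — PASS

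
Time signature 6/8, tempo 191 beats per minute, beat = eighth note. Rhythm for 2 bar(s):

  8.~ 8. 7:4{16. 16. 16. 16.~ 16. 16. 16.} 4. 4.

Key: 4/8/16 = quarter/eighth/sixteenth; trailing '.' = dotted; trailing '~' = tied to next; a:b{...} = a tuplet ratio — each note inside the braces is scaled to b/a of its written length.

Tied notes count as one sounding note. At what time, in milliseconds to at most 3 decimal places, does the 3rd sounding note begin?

note 3 onset = 24/7b = 1077.038ms

1. 0.0ms @ 0 + 942.408ms (3)
2. 942.408ms @ 3 + 134.63ms (3/7)
3. 1077.038ms @ 24/7 + 134.63ms (3/7)
4. 1211.668ms @ 27/7 + 134.63ms (3/7)
5. 1346.298ms @ 30/7 + 269.26ms (6/7)
6. 1615.557ms @ 36/7 + 134.63ms (3/7)
7. 1750.187ms @ 39/7 + 134.63ms (3/7)
8. 1884.817ms @ 6 + 942.408ms (3)
9. 2827.225ms @ 9 + 942.408ms (3)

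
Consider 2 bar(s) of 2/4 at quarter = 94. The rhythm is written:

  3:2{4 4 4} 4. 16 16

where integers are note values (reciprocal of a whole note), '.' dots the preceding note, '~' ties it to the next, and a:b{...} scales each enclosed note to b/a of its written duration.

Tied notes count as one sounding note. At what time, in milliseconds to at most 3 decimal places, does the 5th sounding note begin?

1. 0.0ms @ 0 + 425.532ms (2/3)
2. 425.532ms @ 2/3 + 425.532ms (2/3)
3. 851.064ms @ 4/3 + 425.532ms (2/3)
4. 1276.596ms @ 2 + 957.447ms (3/2)
5. 2234.043ms @ 7/2 + 159.574ms (1/4)
6. 2393.617ms @ 15/4 + 159.574ms (1/4)

note 5 onset = 7/2b = 2234.043ms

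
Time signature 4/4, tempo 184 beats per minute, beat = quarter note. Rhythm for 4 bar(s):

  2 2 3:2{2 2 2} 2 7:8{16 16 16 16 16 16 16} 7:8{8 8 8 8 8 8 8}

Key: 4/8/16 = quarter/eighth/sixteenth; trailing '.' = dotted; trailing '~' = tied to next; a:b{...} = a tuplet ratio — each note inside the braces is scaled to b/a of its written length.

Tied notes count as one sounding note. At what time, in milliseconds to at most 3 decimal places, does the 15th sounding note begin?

1. 0.0ms @ 0 + 652.174ms (2)
2. 652.174ms @ 2 + 652.174ms (2)
3. 1304.348ms @ 4 + 434.783ms (4/3)
4. 1739.13ms @ 16/3 + 434.783ms (4/3)
5. 2173.913ms @ 20/3 + 434.783ms (4/3)
6. 2608.696ms @ 8 + 652.174ms (2)
7. 3260.87ms @ 10 + 93.168ms (2/7)
8. 3354.037ms @ 72/7 + 93.168ms (2/7)
9. 3447.205ms @ 74/7 + 93.168ms (2/7)
10. 3540.373ms @ 76/7 + 93.168ms (2/7)
11. 3633.54ms @ 78/7 + 93.168ms (2/7)
12. 3726.708ms @ 80/7 + 93.168ms (2/7)
13. 3819.876ms @ 82/7 + 93.168ms (2/7)
14. 3913.043ms @ 12 + 186.335ms (4/7)
15. 4099.379ms @ 88/7 + 186.335ms (4/7)
16. 4285.714ms @ 92/7 + 186.335ms (4/7)
17. 4472.05ms @ 96/7 + 186.335ms (4/7)
18. 4658.385ms @ 100/7 + 186.335ms (4/7)
19. 4844.72ms @ 104/7 + 186.335ms (4/7)
20. 5031.056ms @ 108/7 + 186.335ms (4/7)

note 15 onset = 88/7b = 4099.379ms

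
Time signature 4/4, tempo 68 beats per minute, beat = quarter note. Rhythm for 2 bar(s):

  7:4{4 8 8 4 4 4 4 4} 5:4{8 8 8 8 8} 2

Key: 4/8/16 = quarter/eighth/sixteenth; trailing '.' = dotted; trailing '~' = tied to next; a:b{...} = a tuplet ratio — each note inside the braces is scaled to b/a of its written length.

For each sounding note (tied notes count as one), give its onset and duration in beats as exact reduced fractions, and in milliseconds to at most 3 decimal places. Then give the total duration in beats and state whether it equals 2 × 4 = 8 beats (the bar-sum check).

1) 0.0ms=0b +504.202ms=4/7b
2) 504.202ms=4/7b +252.101ms=2/7b
3) 756.303ms=6/7b +252.101ms=2/7b
4) 1008.403ms=8/7b +504.202ms=4/7b
5) 1512.605ms=12/7b +504.202ms=4/7b
6) 2016.807ms=16/7b +504.202ms=4/7b
7) 2521.008ms=20/7b +504.202ms=4/7b
8) 3025.21ms=24/7b +504.202ms=4/7b
9) 3529.412ms=4b +352.941ms=2/5b
10) 3882.353ms=22/5b +352.941ms=2/5b
11) 4235.294ms=24/5b +352.941ms=2/5b
12) 4588.235ms=26/5b +352.941ms=2/5b
13) 4941.176ms=28/5b +352.941ms=2/5b
14) 5294.118ms=6b +1764.706ms=2b
Σ=8b of 8 (68bpm 4/4) — PASS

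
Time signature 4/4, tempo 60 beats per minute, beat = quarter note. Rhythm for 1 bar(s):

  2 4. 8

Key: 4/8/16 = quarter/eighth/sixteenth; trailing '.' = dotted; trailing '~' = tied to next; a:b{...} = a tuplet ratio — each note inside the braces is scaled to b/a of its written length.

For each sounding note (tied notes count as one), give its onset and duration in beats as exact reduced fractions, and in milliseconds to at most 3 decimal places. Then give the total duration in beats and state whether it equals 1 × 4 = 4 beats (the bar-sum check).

1) 0.0ms=0b +2000.0ms=2b
2) 2000.0ms=2b +1500.0ms=3/2b
3) 3500.0ms=7/2b +500.0ms=1/2b
Σ=4b of 4 (60bpm 4/4) — PASS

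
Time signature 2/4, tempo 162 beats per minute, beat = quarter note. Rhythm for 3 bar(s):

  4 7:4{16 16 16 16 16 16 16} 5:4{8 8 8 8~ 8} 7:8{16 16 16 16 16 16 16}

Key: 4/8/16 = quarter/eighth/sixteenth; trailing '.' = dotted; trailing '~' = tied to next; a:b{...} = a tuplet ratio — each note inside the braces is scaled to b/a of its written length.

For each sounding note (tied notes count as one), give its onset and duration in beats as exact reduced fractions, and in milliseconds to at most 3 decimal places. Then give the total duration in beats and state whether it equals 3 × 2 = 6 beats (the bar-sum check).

1) 0.0ms=0b +370.37ms=1b
2) 370.37ms=1b +52.91ms=1/7b
3) 423.28ms=8/7b +52.91ms=1/7b
4) 476.19ms=9/7b +52.91ms=1/7b
5) 529.101ms=10/7b +52.91ms=1/7b
6) 582.011ms=11/7b +52.91ms=1/7b
7) 634.921ms=12/7b +52.91ms=1/7b
8) 687.831ms=13/7b +52.91ms=1/7b
9) 740.741ms=2b +148.148ms=2/5b
10) 888.889ms=12/5b +148.148ms=2/5b
11) 1037.037ms=14/5b +148.148ms=2/5b
12) 1185.185ms=16/5b +296.296ms=4/5b
13) 1481.481ms=4b +105.82ms=2/7b
14) 1587.302ms=30/7b +105.82ms=2/7b
15) 1693.122ms=32/7b +105.82ms=2/7b
16) 1798.942ms=34/7b +105.82ms=2/7b
17) 1904.762ms=36/7b +105.82ms=2/7b
18) 2010.582ms=38/7b +105.82ms=2/7b
19) 2116.402ms=40/7b +105.82ms=2/7b
Σ=6b of 6 (162bpm 2/4) — PASS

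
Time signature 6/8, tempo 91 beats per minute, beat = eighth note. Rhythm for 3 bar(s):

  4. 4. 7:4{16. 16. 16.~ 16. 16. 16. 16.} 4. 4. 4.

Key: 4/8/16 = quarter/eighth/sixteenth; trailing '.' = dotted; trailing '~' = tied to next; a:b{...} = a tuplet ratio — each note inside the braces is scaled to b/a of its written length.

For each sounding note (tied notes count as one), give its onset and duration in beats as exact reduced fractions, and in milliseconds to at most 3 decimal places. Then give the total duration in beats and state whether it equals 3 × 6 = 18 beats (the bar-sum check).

1) 0.0ms=0b +1978.022ms=3b
2) 1978.022ms=3b +1978.022ms=3b
3) 3956.044ms=6b +282.575ms=3/7b
4) 4238.619ms=45/7b +282.575ms=3/7b
5) 4521.193ms=48/7b +565.149ms=6/7b
6) 5086.342ms=54/7b +282.575ms=3/7b
7) 5368.917ms=57/7b +282.575ms=3/7b
8) 5651.491ms=60/7b +282.575ms=3/7b
9) 5934.066ms=9b +1978.022ms=3b
10) 7912.088ms=12b +1978.022ms=3b
11) 9890.11ms=15b +1978.022ms=3b
Σ=18b of 18 (91bpm 6/8) — PASS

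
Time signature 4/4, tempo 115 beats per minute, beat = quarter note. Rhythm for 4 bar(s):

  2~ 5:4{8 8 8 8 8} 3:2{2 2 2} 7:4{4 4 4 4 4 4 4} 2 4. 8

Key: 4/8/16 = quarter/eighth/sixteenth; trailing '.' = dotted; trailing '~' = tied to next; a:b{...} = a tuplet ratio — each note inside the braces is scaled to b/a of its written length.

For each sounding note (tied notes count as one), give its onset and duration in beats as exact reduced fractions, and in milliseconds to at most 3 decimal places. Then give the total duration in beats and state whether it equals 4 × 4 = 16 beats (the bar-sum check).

1) 0.0ms=0b +1252.174ms=12/5b
2) 1252.174ms=12/5b +208.696ms=2/5b
3) 1460.87ms=14/5b +208.696ms=2/5b
4) 1669.565ms=16/5b +208.696ms=2/5b
5) 1878.261ms=18/5b +208.696ms=2/5b
6) 2086.957ms=4b +695.652ms=4/3b
7) 2782.609ms=16/3b +695.652ms=4/3b
8) 3478.261ms=20/3b +695.652ms=4/3b
9) 4173.913ms=8b +298.137ms=4/7b
10) 4472.05ms=60/7b +298.137ms=4/7b
11) 4770.186ms=64/7b +298.137ms=4/7b
12) 5068.323ms=68/7b +298.137ms=4/7b
13) 5366.46ms=72/7b +298.137ms=4/7b
14) 5664.596ms=76/7b +298.137ms=4/7b
15) 5962.733ms=80/7b +298.137ms=4/7b
16) 6260.87ms=12b +1043.478ms=2b
17) 7304.348ms=14b +782.609ms=3/2b
18) 8086.957ms=31/2b +260.87ms=1/2b
Σ=16b of 16 (115bpm 4/4) — PASS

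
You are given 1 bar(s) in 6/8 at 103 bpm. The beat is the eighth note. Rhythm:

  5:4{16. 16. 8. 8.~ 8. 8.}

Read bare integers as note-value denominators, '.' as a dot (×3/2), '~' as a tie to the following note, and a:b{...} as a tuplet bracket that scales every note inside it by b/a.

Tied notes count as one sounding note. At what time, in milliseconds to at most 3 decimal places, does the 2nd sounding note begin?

note 2 onset = 3/5b = 349.515ms

1. 0.0ms @ 0 + 349.515ms (3/5)
2. 349.515ms @ 3/5 + 349.515ms (3/5)
3. 699.029ms @ 6/5 + 699.029ms (6/5)
4. 1398.058ms @ 12/5 + 1398.058ms (12/5)
5. 2796.117ms @ 24/5 + 699.029ms (6/5)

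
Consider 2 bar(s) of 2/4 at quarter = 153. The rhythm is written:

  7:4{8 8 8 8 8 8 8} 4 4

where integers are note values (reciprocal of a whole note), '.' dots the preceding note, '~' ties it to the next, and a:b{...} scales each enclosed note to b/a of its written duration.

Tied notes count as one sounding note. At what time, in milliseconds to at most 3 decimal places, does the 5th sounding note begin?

note 5 onset = 8/7b = 448.179ms

1. 0.0ms @ 0 + 112.045ms (2/7)
2. 112.045ms @ 2/7 + 112.045ms (2/7)
3. 224.09ms @ 4/7 + 112.045ms (2/7)
4. 336.134ms @ 6/7 + 112.045ms (2/7)
5. 448.179ms @ 8/7 + 112.045ms (2/7)
6. 560.224ms @ 10/7 + 112.045ms (2/7)
7. 672.269ms @ 12/7 + 112.045ms (2/7)
8. 784.314ms @ 2 + 392.157ms (1)
9. 1176.471ms @ 3 + 392.157ms (1)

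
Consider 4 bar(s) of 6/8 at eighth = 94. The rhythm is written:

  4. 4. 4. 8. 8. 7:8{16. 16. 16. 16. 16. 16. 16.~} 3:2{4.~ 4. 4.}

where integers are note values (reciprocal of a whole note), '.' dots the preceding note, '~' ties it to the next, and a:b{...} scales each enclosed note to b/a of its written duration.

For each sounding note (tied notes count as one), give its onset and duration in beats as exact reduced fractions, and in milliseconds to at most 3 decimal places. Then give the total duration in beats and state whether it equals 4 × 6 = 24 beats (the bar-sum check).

1) 0.0ms=0b +1914.894ms=3b
2) 1914.894ms=3b +1914.894ms=3b
3) 3829.787ms=6b +1914.894ms=3b
4) 5744.681ms=9b +957.447ms=3/2b
5) 6702.128ms=21/2b +957.447ms=3/2b
6) 7659.574ms=12b +547.112ms=6/7b
7) 8206.687ms=90/7b +547.112ms=6/7b
8) 8753.799ms=96/7b +547.112ms=6/7b
9) 9300.912ms=102/7b +547.112ms=6/7b
10) 9848.024ms=108/7b +547.112ms=6/7b
11) 10395.137ms=114/7b +547.112ms=6/7b
12) 10942.249ms=120/7b +3100.304ms=34/7b
13) 14042.553ms=22b +1276.596ms=2b
Σ=24b of 24 (94bpm 6/8) — PASS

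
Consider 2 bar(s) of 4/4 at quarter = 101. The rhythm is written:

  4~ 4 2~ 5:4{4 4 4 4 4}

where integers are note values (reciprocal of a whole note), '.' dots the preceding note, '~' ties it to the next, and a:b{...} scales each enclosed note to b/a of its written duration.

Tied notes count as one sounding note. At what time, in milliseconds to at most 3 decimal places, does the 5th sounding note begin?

1. 0.0ms @ 0 + 1188.119ms (2)
2. 1188.119ms @ 2 + 1663.366ms (14/5)
3. 2851.485ms @ 24/5 + 475.248ms (4/5)
4. 3326.733ms @ 28/5 + 475.248ms (4/5)
5. 3801.98ms @ 32/5 + 475.248ms (4/5)
6. 4277.228ms @ 36/5 + 475.248ms (4/5)

note 5 onset = 32/5b = 3801.98ms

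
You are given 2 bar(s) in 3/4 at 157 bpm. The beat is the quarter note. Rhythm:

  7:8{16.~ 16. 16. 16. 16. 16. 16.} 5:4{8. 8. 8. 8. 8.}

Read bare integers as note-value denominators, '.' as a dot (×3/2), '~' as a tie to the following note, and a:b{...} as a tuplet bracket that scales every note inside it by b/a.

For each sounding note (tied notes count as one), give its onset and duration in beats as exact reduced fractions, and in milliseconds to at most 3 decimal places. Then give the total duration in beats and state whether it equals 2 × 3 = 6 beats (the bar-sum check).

1) 0.0ms=0b +327.571ms=6/7b
2) 327.571ms=6/7b +163.785ms=3/7b
3) 491.356ms=9/7b +163.785ms=3/7b
4) 655.141ms=12/7b +163.785ms=3/7b
5) 818.926ms=15/7b +163.785ms=3/7b
6) 982.712ms=18/7b +163.785ms=3/7b
7) 1146.497ms=3b +229.299ms=3/5b
8) 1375.796ms=18/5b +229.299ms=3/5b
9) 1605.096ms=21/5b +229.299ms=3/5b
10) 1834.395ms=24/5b +229.299ms=3/5b
11) 2063.694ms=27/5b +229.299ms=3/5b
Σ=6b of 6 (157bpm 3/4) — PASS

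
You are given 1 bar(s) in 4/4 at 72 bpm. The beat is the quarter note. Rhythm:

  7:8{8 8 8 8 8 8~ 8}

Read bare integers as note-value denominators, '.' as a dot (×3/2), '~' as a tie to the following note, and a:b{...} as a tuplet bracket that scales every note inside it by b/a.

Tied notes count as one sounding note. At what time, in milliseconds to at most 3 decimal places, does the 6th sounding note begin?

1. 0.0ms @ 0 + 476.19ms (4/7)
2. 476.19ms @ 4/7 + 476.19ms (4/7)
3. 952.381ms @ 8/7 + 476.19ms (4/7)
4. 1428.571ms @ 12/7 + 476.19ms (4/7)
5. 1904.762ms @ 16/7 + 476.19ms (4/7)
6. 2380.952ms @ 20/7 + 952.381ms (8/7)

note 6 onset = 20/7b = 2380.952ms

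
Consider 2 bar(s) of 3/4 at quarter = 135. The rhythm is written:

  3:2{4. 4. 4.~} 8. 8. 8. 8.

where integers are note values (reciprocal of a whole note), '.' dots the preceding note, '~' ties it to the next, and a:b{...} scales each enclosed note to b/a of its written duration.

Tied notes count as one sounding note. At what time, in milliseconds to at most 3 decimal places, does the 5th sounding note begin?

note 5 onset = 9/2b = 2000.0ms

1. 0.0ms @ 0 + 444.444ms (1)
2. 444.444ms @ 1 + 444.444ms (1)
3. 888.889ms @ 2 + 777.778ms (7/4)
4. 1666.667ms @ 15/4 + 333.333ms (3/4)
5. 2000.0ms @ 9/2 + 333.333ms (3/4)
6. 2333.333ms @ 21/4 + 333.333ms (3/4)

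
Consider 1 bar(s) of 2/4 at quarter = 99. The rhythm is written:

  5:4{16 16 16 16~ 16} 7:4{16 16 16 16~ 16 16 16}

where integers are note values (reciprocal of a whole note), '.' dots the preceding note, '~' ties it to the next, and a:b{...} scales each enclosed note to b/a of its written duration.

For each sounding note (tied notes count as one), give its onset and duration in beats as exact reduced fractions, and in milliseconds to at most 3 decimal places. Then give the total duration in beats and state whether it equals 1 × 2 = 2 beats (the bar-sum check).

1) 0.0ms=0b +121.212ms=1/5b
2) 121.212ms=1/5b +121.212ms=1/5b
3) 242.424ms=2/5b +121.212ms=1/5b
4) 363.636ms=3/5b +242.424ms=2/5b
5) 606.061ms=1b +86.58ms=1/7b
6) 692.641ms=8/7b +86.58ms=1/7b
7) 779.221ms=9/7b +86.58ms=1/7b
8) 865.801ms=10/7b +173.16ms=2/7b
9) 1038.961ms=12/7b +86.58ms=1/7b
10) 1125.541ms=13/7b +86.58ms=1/7b
Σ=2b of 2 (99bpm 2/4) — PASS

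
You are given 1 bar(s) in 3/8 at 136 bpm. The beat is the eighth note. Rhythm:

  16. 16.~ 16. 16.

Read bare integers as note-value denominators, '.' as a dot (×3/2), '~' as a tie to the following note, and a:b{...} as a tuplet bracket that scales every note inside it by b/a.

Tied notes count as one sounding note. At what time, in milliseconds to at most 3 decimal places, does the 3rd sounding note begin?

note 3 onset = 9/4b = 992.647ms

1. 0.0ms @ 0 + 330.882ms (3/4)
2. 330.882ms @ 3/4 + 661.765ms (3/2)
3. 992.647ms @ 9/4 + 330.882ms (3/4)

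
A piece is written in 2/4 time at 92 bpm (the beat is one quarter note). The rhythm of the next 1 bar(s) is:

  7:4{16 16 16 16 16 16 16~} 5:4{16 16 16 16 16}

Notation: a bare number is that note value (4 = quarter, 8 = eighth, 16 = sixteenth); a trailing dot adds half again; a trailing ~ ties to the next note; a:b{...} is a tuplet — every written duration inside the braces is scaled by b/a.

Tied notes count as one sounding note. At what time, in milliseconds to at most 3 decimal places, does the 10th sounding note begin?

note 10 onset = 8/5b = 1043.478ms

1. 0.0ms @ 0 + 93.168ms (1/7)
2. 93.168ms @ 1/7 + 93.168ms (1/7)
3. 186.335ms @ 2/7 + 93.168ms (1/7)
4. 279.503ms @ 3/7 + 93.168ms (1/7)
5. 372.671ms @ 4/7 + 93.168ms (1/7)
6. 465.839ms @ 5/7 + 93.168ms (1/7)
7. 559.006ms @ 6/7 + 223.602ms (12/35)
8. 782.609ms @ 6/5 + 130.435ms (1/5)
9. 913.043ms @ 7/5 + 130.435ms (1/5)
10. 1043.478ms @ 8/5 + 130.435ms (1/5)
11. 1173.913ms @ 9/5 + 130.435ms (1/5)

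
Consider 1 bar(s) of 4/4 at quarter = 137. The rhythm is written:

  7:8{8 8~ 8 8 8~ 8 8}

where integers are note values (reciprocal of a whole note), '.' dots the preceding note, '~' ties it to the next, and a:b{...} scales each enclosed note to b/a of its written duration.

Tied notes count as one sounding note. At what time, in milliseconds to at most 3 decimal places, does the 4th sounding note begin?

1. 0.0ms @ 0 + 250.261ms (4/7)
2. 250.261ms @ 4/7 + 500.521ms (8/7)
3. 750.782ms @ 12/7 + 250.261ms (4/7)
4. 1001.043ms @ 16/7 + 500.521ms (8/7)
5. 1501.564ms @ 24/7 + 250.261ms (4/7)

note 4 onset = 16/7b = 1001.043ms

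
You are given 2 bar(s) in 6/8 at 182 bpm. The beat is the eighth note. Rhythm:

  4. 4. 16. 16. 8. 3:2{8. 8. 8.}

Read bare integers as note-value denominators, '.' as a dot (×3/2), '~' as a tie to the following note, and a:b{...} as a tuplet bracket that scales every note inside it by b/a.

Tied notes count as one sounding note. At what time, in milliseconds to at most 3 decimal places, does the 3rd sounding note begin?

1. 0.0ms @ 0 + 989.011ms (3)
2. 989.011ms @ 3 + 989.011ms (3)
3. 1978.022ms @ 6 + 247.253ms (3/4)
4. 2225.275ms @ 27/4 + 247.253ms (3/4)
5. 2472.527ms @ 15/2 + 494.505ms (3/2)
6. 2967.033ms @ 9 + 329.67ms (1)
7. 3296.703ms @ 10 + 329.67ms (1)
8. 3626.374ms @ 11 + 329.67ms (1)

note 3 onset = 6b = 1978.022ms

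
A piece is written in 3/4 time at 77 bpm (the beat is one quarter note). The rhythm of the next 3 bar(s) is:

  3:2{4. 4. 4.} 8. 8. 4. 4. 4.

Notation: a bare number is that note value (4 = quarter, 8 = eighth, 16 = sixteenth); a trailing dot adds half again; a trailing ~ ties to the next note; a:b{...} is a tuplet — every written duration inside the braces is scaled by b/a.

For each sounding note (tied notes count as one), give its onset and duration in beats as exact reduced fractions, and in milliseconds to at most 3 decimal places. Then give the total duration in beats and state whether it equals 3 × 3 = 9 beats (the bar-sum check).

1) 0.0ms=0b +779.221ms=1b
2) 779.221ms=1b +779.221ms=1b
3) 1558.442ms=2b +779.221ms=1b
4) 2337.662ms=3b +584.416ms=3/4b
5) 2922.078ms=15/4b +584.416ms=3/4b
6) 3506.494ms=9/2b +1168.831ms=3/2b
7) 4675.325ms=6b +1168.831ms=3/2b
8) 5844.156ms=15/2b +1168.831ms=3/2b
Σ=9b of 9 (77bpm 3/4) — PASS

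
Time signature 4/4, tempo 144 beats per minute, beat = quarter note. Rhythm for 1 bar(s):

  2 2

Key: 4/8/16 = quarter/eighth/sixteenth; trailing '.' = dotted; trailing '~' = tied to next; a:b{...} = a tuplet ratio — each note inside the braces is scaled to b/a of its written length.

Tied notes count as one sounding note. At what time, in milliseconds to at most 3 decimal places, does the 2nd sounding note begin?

note 2 onset = 2b = 833.333ms

1. 0.0ms @ 0 + 833.333ms (2)
2. 833.333ms @ 2 + 833.333ms (2)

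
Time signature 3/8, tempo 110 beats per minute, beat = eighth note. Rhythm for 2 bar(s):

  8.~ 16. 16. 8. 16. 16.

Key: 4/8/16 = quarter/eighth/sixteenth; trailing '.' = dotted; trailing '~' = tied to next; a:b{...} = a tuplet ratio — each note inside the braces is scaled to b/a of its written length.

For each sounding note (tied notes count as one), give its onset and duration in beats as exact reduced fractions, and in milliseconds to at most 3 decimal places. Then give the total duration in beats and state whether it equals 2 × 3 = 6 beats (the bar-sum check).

1) 0.0ms=0b +1227.273ms=9/4b
2) 1227.273ms=9/4b +409.091ms=3/4b
3) 1636.364ms=3b +818.182ms=3/2b
4) 2454.545ms=9/2b +409.091ms=3/4b
5) 2863.636ms=21/4b +409.091ms=3/4b
Σ=6b of 6 (110bpm 3/8) — PASS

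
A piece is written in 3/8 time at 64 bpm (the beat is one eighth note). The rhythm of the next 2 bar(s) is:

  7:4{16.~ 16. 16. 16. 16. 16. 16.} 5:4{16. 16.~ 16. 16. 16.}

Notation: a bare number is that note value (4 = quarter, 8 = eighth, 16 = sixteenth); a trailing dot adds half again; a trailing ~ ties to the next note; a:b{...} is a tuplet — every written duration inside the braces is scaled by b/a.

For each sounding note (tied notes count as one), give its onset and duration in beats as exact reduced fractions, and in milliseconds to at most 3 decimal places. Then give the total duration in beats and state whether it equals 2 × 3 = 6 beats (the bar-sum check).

1) 0.0ms=0b +803.571ms=6/7b
2) 803.571ms=6/7b +401.786ms=3/7b
3) 1205.357ms=9/7b +401.786ms=3/7b
4) 1607.143ms=12/7b +401.786ms=3/7b
5) 2008.929ms=15/7b +401.786ms=3/7b
6) 2410.714ms=18/7b +401.786ms=3/7b
7) 2812.5ms=3b +562.5ms=3/5b
8) 3375.0ms=18/5b +1125.0ms=6/5b
9) 4500.0ms=24/5b +562.5ms=3/5b
10) 5062.5ms=27/5b +562.5ms=3/5b
Σ=6b of 6 (64bpm 3/8) — PASS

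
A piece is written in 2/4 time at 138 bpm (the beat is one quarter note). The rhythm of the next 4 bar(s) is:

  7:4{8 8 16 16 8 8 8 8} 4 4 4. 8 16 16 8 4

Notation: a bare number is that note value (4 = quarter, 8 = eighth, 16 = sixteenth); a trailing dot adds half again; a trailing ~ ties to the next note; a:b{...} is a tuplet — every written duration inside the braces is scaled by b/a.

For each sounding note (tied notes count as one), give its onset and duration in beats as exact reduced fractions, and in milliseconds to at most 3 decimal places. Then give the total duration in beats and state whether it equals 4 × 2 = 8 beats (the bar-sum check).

1) 0.0ms=0b +124.224ms=2/7b
2) 124.224ms=2/7b +124.224ms=2/7b
3) 248.447ms=4/7b +62.112ms=1/7b
4) 310.559ms=5/7b +62.112ms=1/7b
5) 372.671ms=6/7b +124.224ms=2/7b
6) 496.894ms=8/7b +124.224ms=2/7b
7) 621.118ms=10/7b +124.224ms=2/7b
8) 745.342ms=12/7b +124.224ms=2/7b
9) 869.565ms=2b +434.783ms=1b
10) 1304.348ms=3b +434.783ms=1b
11) 1739.13ms=4b +652.174ms=3/2b
12) 2391.304ms=11/2b +217.391ms=1/2b
13) 2608.696ms=6b +108.696ms=1/4b
14) 2717.391ms=25/4b +108.696ms=1/4b
15) 2826.087ms=13/2b +217.391ms=1/2b
16) 3043.478ms=7b +434.783ms=1b
Σ=8b of 8 (138bpm 2/4) — PASS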